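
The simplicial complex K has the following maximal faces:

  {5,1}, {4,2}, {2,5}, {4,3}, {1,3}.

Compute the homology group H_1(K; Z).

H_1 = Z.

Take the total order 1 < 2 < 3 < 4 < 5 on the vertex set. Then K (dimension 1) consists of the simplices:

  0-simplices (5): [1], [2], [3], [4], [5]
  1-simplices (5): [1,3], [1,5], [2,4], [2,5], [3,4]

giving chain groups C_0 ≅ Z^5, C_1 ≅ Z^5.

Boundary ∂_1: C_1 → C_0 is given by ∂[p,q] = [q] − [p].
The 5×5 boundary matrix has rank 4 and Smith normal form diag(1,1,1,1).

Now H_k = ker ∂_k / im ∂_{k+1}, so:

  H_1: rank ker ∂_1 − rank ∂_2 = (5 − 4) − 0 = 1, and there is no ∂_2, so H_1 = Z.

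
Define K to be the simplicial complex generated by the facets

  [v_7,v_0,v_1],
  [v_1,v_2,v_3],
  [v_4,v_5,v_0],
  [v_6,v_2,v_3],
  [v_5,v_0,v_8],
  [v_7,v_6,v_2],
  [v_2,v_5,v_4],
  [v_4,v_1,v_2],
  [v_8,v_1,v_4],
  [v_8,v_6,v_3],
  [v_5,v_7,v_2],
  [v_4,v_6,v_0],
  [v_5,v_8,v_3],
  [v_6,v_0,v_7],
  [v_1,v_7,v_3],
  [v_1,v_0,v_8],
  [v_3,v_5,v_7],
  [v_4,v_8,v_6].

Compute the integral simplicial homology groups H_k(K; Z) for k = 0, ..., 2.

Order the vertices as v_0 < v_1 < v_2 < v_3 < v_4 < v_5 < v_6 < v_7 < v_8. Listing each simplex with vertices in this order, K has dimension 2 with simplices:

  0-simplices (9): [v_0], [v_1], [v_2], [v_3], [v_4], [v_5], [v_6], [v_7], [v_8]
  1-simplices (27): (27 of them)
  2-simplices (18): (18 of them)

Hence C_0 ≅ Z^9, C_1 ≅ Z^27, C_2 ≅ Z^18.

∂_1: C_1 → C_0 maps an edge to its endpoints' difference, ∂[p,q] = q − p. For instance
  ∂[v_0,v_4] = [v_4] − [v_0].
The 9×27 boundary matrix has rank 8 and Smith normal form diag(1,1,1,1,1,1,1,1).

∂_2: C_2 → C_1 acts by ∂[p,q,r] = [q,r] − [p,r] + [p,q]. For instance
  ∂[v_0,v_4,v_6] = [v_4,v_6] − [v_0,v_6] + [v_0,v_4],
  ∂[v_2,v_4,v_5] = [v_4,v_5] − [v_2,v_5] + [v_2,v_4].
As a 27×18 matrix over Z this has rank 18, with invariant factors (1,1,1,1,1,1,1,1,1,1,1,1,1,1,1,1,1,2).

Now H_k = ker ∂_k / im ∂_{k+1}, so:

  H_0: rank C_0 − rank ∂_1 = 9 − 8 = 1, and the invariant factors of ∂_1 are all 1, so H_0 ≅ Z.
  H_1: rank ker ∂_1 − rank ∂_2 = (27 − 8) − 18 = 1, and ∂_2 has invariant factor 2 > 1, so H_1 ≅ Z ⊕ Z/2.
  H_2: rank ker ∂_2 − rank ∂_3 = (18 − 18) − 0 = 0, and there is no ∂_3, so H_2 ≅ 0.

As a check, the Euler characteristic is 9 − 27 + 18 = 0, which agrees with 1 − 1 + 0 = 0.
(K is a triangulation of the Klein bottle.)

H_0 = Z,  H_1 = Z ⊕ Z/2,  H_2 = 0.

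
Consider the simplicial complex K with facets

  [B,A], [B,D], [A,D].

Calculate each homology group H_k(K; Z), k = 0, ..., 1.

Take the total order A < B < D on the vertex set. Then K (dimension 1) consists of the simplices:

  0-simplices (3): A, B, D
  1-simplices (3): AB, AD, BD

so the chain groups are C_0 ≅ Z^3, C_1 ≅ Z^3.

The boundary map ∂_1: C_1 → C_0 sends each edge [p,q] (with p < q) to q − p. For instance
  ∂AD = D − A.
The 3×3 boundary matrix has rank 2 and Smith normal form diag(1,1).

Now H_k = ker ∂_k / im ∂_{k+1}, so:

  H_0: rank C_0 − rank ∂_1 = 3 − 2 = 1, and the invariant factors of ∂_1 are all 1, so H_0 = Z.
  H_1: rank ker ∂_1 − rank ∂_2 = (3 − 2) − 0 = 1, and there is no ∂_2, so H_1 = Z.

As a check, the Euler characteristic is 3 − 3 = 0, which agrees with 1 − 1 = 0.

H_0 = Z,  H_1 = Z.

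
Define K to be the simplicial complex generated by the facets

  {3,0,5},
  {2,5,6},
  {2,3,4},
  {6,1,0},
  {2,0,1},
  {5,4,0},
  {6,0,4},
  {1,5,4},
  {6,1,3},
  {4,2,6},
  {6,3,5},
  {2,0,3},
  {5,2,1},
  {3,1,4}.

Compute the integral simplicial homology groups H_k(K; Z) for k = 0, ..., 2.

H_0 ≅ Z,  H_1 ≅ Z^2,  H_2 ≅ Z.

Fix the vertex order 0 < 1 < 2 < 3 < 4 < 5 < 6 and write every simplex with vertices in increasing order. Then dim K = 2 and the simplices of K are:

  0-simplices (7): [0], [1], [2], [3], [4], [5], [6]
  1-simplices (21): [0,1], [0,2], [0,3], [0,4], [0,5], [0,6], [1,2], [1,3], [1,4], [1,5], [1,6], [2,3], [2,4], [2,5], [2,6], [3,4], [3,5], [3,6], [4,5], [4,6], [5,6]
  2-simplices (14): [0,1,2], [0,1,6], [0,2,3], [0,3,5], [0,4,5], [0,4,6], [1,2,5], [1,3,4], [1,3,6], [1,4,5], [2,3,4], [2,4,6], [2,5,6], [3,5,6]

so the chain groups are C_0 ≅ Z^7, C_1 ≅ Z^21, C_2 ≅ Z^14.

Boundary ∂_1: C_1 → C_0 maps an edge to its endpoints' difference, ∂[p,q] = q − p. For instance
  ∂[1,2] = [2] − [1].
The resulting 7×21 matrix has rank 6, and its Smith normal form has invariant factors (1,1,1,1,1,1).

Boundary ∂_2: C_2 → C_1 sends each 2-simplex [p,q,r] to [q,r] − [p,r] + [p,q]. For instance
  ∂[0,1,2] = [1,2] − [0,2] + [0,1],
  ∂[0,1,6] = [1,6] − [0,6] + [0,1].
This gives a 21×14 integer matrix of rank 13; reducing to Smith normal form yields diagonal entries (1,1,1,1,1,1,1,1,1,1,1,1,1).

Now H_k = ker ∂_k / im ∂_{k+1}, so:

  H_0: rank C_0 − rank ∂_1 = 7 − 6 = 1, and the invariant factors of ∂_1 are all 1, so H_0 = Z.
  H_1: rank ker ∂_1 − rank ∂_2 = (21 − 6) − 13 = 2, and the invariant factors of ∂_2 are all 1, so H_1 = Z^2.
  H_2: rank ker ∂_2 − rank ∂_3 = (14 − 13) − 0 = 1, and there is no ∂_3, so H_2 = Z.

As a check, the Euler characteristic is 7 − 21 + 14 = 0, which agrees with 1 − 2 + 1 = 0.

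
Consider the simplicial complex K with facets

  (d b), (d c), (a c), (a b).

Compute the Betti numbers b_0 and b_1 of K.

b_0 = 1, b_1 = 1.

Order the vertices as a < b < c < d. Listing each simplex with vertices in this order, K has dimension 1 with simplices:

  0-simplices (4): a, b, c, d
  1-simplices (4): ab, ac, bd, cd

so the chain groups are C_0 ≅ Z^4, C_1 ≅ Z^4.

The boundary map ∂_1: C_1 → C_0 is given by ∂[p,q] = [q] − [p]. For instance
  ∂ab = b − a.
The resulting 4×4 matrix has rank 3, and its Smith normal form has invariant factors (1,1,1).

Now H_k = ker ∂_k / im ∂_{k+1}, so:

  H_0: rank C_0 − rank ∂_1 = 4 − 3 = 1, and the invariant factors of ∂_1 are all 1, so H_0 = Z.
  H_1: rank ker ∂_1 − rank ∂_2 = (4 − 3) − 0 = 1, and there is no ∂_2, so H_1 = Z.

Hence the Betti numbers are b_0 = 1, b_1 = 1.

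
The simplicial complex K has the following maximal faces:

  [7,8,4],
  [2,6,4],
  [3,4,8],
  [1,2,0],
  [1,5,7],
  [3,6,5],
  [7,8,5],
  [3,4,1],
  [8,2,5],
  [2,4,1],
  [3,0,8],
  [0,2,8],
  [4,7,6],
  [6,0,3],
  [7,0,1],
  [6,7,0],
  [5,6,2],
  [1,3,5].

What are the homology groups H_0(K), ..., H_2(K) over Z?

We work with the vertex ordering 0 < 1 < 2 < 3 < 4 < 5 < 6 < 7 < 8. The simplices of K, each written with vertices in increasing order, are:

  0-simplices (9): [0], [1], [2], [3], [4], [5], [6], [7], [8]
  1-simplices (27): (27 of them)
  2-simplices (18): [0,1,2], [0,1,7], [0,2,8], [0,3,6], [0,3,8], [0,6,7], [1,2,4], [1,3,4], [1,3,5], [1,5,7], [2,4,6], [2,5,6], [2,5,8], [3,4,8], [3,5,6], [4,6,7], [4,7,8], [5,7,8]

giving chain groups C_0 ≅ Z^9, C_1 ≅ Z^27, C_2 ≅ Z^18.

The boundary map ∂_1: C_1 → C_0 maps an edge to its endpoints' difference, ∂[p,q] = q − p.
The resulting 9×27 matrix has rank 8, and its Smith normal form has invariant factors (1,1,1,1,1,1,1,1).

Boundary ∂_2: C_2 → C_1 acts by ∂[p,q,r] = [q,r] − [p,r] + [p,q]. For instance
  ∂[0,1,2] = [1,2] − [0,2] + [0,1],
  ∂[4,6,7] = [6,7] − [4,7] + [4,6].
The resulting 27×18 matrix has rank 17, and its Smith normal form has invariant factors (1,1,1,1,1,1,1,1,1,1,1,1,1,1,1,1,1).

From H_k ≅ ker(∂_k) / im(∂_{k+1}) we obtain:

  H_0: rank C_0 − rank ∂_1 = 9 − 8 = 1, and the invariant factors of ∂_1 are all 1, so H_0 ≅ Z.
  H_1: rank ker ∂_1 − rank ∂_2 = (27 − 8) − 17 = 2, and the invariant factors of ∂_2 are all 1, so H_1 ≅ Z^2.
  H_2: rank ker ∂_2 − rank ∂_3 = (18 − 17) − 0 = 1, and there is no ∂_3, so H_2 ≅ Z.

(K is a triangulation of the torus T^2.)

H_0 ≅ Z,  H_1 ≅ Z^2,  H_2 ≅ Z.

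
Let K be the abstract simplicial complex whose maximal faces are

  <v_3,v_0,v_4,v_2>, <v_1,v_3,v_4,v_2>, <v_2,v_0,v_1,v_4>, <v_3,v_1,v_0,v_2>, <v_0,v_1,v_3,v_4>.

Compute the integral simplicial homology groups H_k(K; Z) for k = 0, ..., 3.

Order the vertices as v_0 < v_1 < v_2 < v_3 < v_4. Listing each simplex with vertices in this order, K has dimension 3 with simplices:

  0-simplices (5): [v_0], [v_1], [v_2], [v_3], [v_4]
  1-simplices (10): [v_0,v_1], [v_0,v_2], [v_0,v_3], [v_0,v_4], [v_1,v_2], [v_1,v_3], [v_1,v_4], [v_2,v_3], [v_2,v_4], [v_3,v_4]
  2-simplices (10): [v_0,v_1,v_2], [v_0,v_1,v_3], [v_0,v_1,v_4], [v_0,v_2,v_3], [v_0,v_2,v_4], [v_0,v_3,v_4], [v_1,v_2,v_3], [v_1,v_2,v_4], [v_1,v_3,v_4], [v_2,v_3,v_4]
  3-simplices (5): [v_0,v_1,v_2,v_3], [v_0,v_1,v_2,v_4], [v_0,v_1,v_3,v_4], [v_0,v_2,v_3,v_4], [v_1,v_2,v_3,v_4]

so the chain groups are C_0 ≅ Z^5, C_1 ≅ Z^10, C_2 ≅ Z^10, C_3 ≅ Z^5.

∂_1: C_1 → C_0 maps an edge to its endpoints' difference, ∂[p,q] = q − p. For instance
  ∂[v_3,v_4] = [v_4] − [v_3].
The 5×10 boundary matrix has rank 4 and Smith normal form diag(1,1,1,1).

∂_2: C_2 → C_1 maps a triangle to the signed sum of its edges. For instance
  ∂[v_0,v_1,v_4] = [v_1,v_4] − [v_0,v_4] + [v_0,v_1],
  ∂[v_0,v_3,v_4] = [v_3,v_4] − [v_0,v_4] + [v_0,v_3].
As a 10×10 matrix over Z this has rank 6, with invariant factors (1,1,1,1,1,1).

∂_3: C_3 → C_2 sends each 3-simplex σ to the alternating sum Σ_i (−1)^i (σ with its i-th vertex removed). For instance
  ∂[v_1,v_2,v_3,v_4] = [v_2,v_3,v_4] − [v_1,v_3,v_4] + [v_1,v_2,v_4] − [v_1,v_2,v_3],
  ∂[v_0,v_1,v_2,v_4] = [v_1,v_2,v_4] − [v_0,v_2,v_4] + [v_0,v_1,v_4] − [v_0,v_1,v_2].
As a 10×5 matrix over Z this has rank 4, with invariant factors (1,1,1,1).

From H_k ≅ ker(∂_k) / im(∂_{k+1}) we obtain:

  H_0: rank C_0 − rank ∂_1 = 5 − 4 = 1, and the invariant factors of ∂_1 are all 1, so H_0 ≅ Z.
  H_1: rank ker ∂_1 − rank ∂_2 = (10 − 4) − 6 = 0, and the invariant factors of ∂_2 are all 1, so H_1 ≅ 0.
  H_2: rank ker ∂_2 − rank ∂_3 = (10 − 6) − 4 = 0, and the invariant factors of ∂_3 are all 1, so H_2 ≅ 0.
  H_3: rank ker ∂_3 − rank ∂_4 = (5 − 4) − 0 = 1, and there is no ∂_4, so H_3 ≅ Z.

As a check, the Euler characteristic is 5 − 10 + 10 − 5 = 0, which agrees with 1 − 0 + 0 − 1 = 0.
(K is a triangulation of the 3-sphere S^3.)

H_0 = Z,  H_1 = 0,  H_2 = 0,  H_3 = Z.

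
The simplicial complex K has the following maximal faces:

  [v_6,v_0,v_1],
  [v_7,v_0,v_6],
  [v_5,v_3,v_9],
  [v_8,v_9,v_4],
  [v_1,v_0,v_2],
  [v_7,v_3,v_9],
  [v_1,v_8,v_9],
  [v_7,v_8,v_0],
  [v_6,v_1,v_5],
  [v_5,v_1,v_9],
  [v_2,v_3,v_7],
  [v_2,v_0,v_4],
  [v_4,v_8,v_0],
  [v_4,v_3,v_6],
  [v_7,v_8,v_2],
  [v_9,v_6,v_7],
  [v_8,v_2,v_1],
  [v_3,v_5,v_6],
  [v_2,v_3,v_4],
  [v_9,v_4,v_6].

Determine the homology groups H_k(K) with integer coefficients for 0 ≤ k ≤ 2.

H_0 = Z,  H_1 = Z × Z/2,  H_2 = 0.

Order the vertices as v_0 < v_1 < v_2 < v_3 < v_4 < v_5 < v_6 < v_7 < v_8 < v_9. Listing each simplex with vertices in this order, K has dimension 2 with simplices:

  0-simplices (10): [v_0], [v_1], [v_2], [v_3], [v_4], [v_5], [v_6], [v_7], [v_8], [v_9]
  1-simplices (30): (30 of them)
  2-simplices (20): (20 of them)

Hence C_0 ≅ Z^10, C_1 ≅ Z^30, C_2 ≅ Z^20.

The boundary map ∂_1: C_1 → C_0 maps an edge to its endpoints' difference, ∂[p,q] = q − p.
This gives a 10×30 integer matrix of rank 9; reducing to Smith normal form yields diagonal entries (1,1,1,1,1,1,1,1,1).

Boundary ∂_2: C_2 → C_1 maps a triangle to the signed sum of its edges. For instance
  ∂[v_4,v_6,v_9] = [v_6,v_9] − [v_4,v_9] + [v_4,v_6],
  ∂[v_6,v_7,v_9] = [v_7,v_9] − [v_6,v_9] + [v_6,v_7].
As a 30×20 matrix over Z this has rank 20, with invariant factors (1,1,1,1,1,1,1,1,1,1,1,1,1,1,1,1,1,1,1,2).

Computing H_k = (kernel of ∂_k) / (image of ∂_{k+1}):

  H_0: rank C_0 − rank ∂_1 = 10 − 9 = 1, and the invariant factors of ∂_1 are all 1, so H_0 ≅ Z.
  H_1: rank ker ∂_1 − rank ∂_2 = (30 − 9) − 20 = 1, and ∂_2 has invariant factor 2 > 1, so H_1 ≅ Z × Z/2.
  H_2: rank ker ∂_2 − rank ∂_3 = (20 − 20) − 0 = 0, and there is no ∂_3, so H_2 ≅ 0.

(K is a triangulation of the Klein bottle.)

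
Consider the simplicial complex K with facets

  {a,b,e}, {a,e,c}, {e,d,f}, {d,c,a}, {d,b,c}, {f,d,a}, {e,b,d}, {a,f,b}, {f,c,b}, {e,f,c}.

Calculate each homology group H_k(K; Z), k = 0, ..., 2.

Fix the vertex order a < b < c < d < e < f and write every simplex with vertices in increasing order. Then dim K = 2 and the simplices of K are:

  0-simplices (6): a, b, c, d, e, f
  1-simplices (15): ab, ac, ad, ae, af, bc, bd, be, bf, cd, ce, cf, de, df, ef
  2-simplices (10): abe, abf, acd, ace, adf, bcd, bcf, bde, cef, def

so the chain groups are C_0 ≅ Z^6, C_1 ≅ Z^15, C_2 ≅ Z^10.

The boundary map ∂_1: C_1 → C_0 is given by ∂[p,q] = [q] − [p]. For instance
  ∂bd = d − b.
This gives a 6×15 integer matrix of rank 5; reducing to Smith normal form yields diagonal entries (1,1,1,1,1).

∂_2: C_2 → C_1 maps a triangle to the signed sum of its edges. For instance
  ∂ace = ce − ae + ac,
  ∂acd = cd − ad + ac.
The resulting 15×10 matrix has rank 10, and its Smith normal form has invariant factors (1,1,1,1,1,1,1,1,1,2).

Reading off H_k = ker ∂_k / im ∂_{k+1}:

  H_0: rank C_0 − rank ∂_1 = 6 − 5 = 1, and the invariant factors of ∂_1 are all 1, so H_0 = Z.
  H_1: rank ker ∂_1 − rank ∂_2 = (15 − 5) − 10 = 0, and ∂_2 has invariant factor 2 > 1, so H_1 = Z/2.
  H_2: rank ker ∂_2 − rank ∂_3 = (10 − 10) − 0 = 0, and there is no ∂_3, so H_2 = 0.

As a check, the Euler characteristic is 6 − 15 + 10 = 1, which agrees with 1 − 0 + 0 = 1.

H_0 = Z,  H_1 = Z/2,  H_2 = 0.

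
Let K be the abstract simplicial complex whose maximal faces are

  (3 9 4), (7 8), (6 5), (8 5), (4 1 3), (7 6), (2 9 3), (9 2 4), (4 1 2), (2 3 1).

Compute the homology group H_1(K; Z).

Order the vertices as 1 < 2 < 3 < 4 < 5 < 6 < 7 < 8 < 9. Listing each simplex with vertices in this order, K has dimension 2 with simplices:

  0-simplices (9): [1], [2], [3], [4], [5], [6], [7], [8], [9]
  1-simplices (13): [1,2], [1,3], [1,4], [2,3], [2,4], [2,9], [3,4], [3,9], [4,9], [5,6], [5,8], [6,7], [7,8]
  2-simplices (6): [1,2,3], [1,2,4], [1,3,4], [2,3,9], [2,4,9], [3,4,9]

so the chain groups are C_0 ≅ Z^9, C_1 ≅ Z^13, C_2 ≅ Z^6.

∂_1: C_1 → C_0 is given by ∂[p,q] = [q] − [p].
The 9×13 boundary matrix has rank 7 and Smith normal form diag(1,1,1,1,1,1,1).

Boundary ∂_2: C_2 → C_1 maps a triangle to the signed sum of its edges. For instance
  ∂[1,2,3] = [2,3] − [1,3] + [1,2],
  ∂[2,4,9] = [4,9] − [2,9] + [2,4].
As a 13×6 matrix over Z this has rank 5, with invariant factors (1,1,1,1,1).

Reading off H_k = ker ∂_k / im ∂_{k+1}:

  H_1: rank ker ∂_1 − rank ∂_2 = (13 − 7) − 5 = 1, and the invariant factors of ∂_2 are all 1, so H_1 ≅ Z.

H_1 ≅ Z.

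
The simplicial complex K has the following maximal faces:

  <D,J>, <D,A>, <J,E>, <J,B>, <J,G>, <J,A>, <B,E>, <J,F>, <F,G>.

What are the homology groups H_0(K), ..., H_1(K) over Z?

We work with the vertex ordering A < B < D < E < F < G < J. The simplices of K, each written with vertices in increasing order, are:

  0-simplices (7): A, B, D, E, F, G, J
  1-simplices (9): AD, AJ, BE, BJ, DJ, EJ, FG, FJ, GJ

giving chain groups C_0 ≅ Z^7, C_1 ≅ Z^9.

∂_1: C_1 → C_0 sends each edge [p,q] (with p < q) to q − p. For instance
  ∂BE = E − B.
The 7×9 boundary matrix has rank 6 and Smith normal form diag(1,1,1,1,1,1).

Computing H_k = (kernel of ∂_k) / (image of ∂_{k+1}):

  H_0: rank C_0 − rank ∂_1 = 7 − 6 = 1, and the invariant factors of ∂_1 are all 1, so H_0 = Z.
  H_1: rank ker ∂_1 − rank ∂_2 = (9 − 6) − 0 = 3, and there is no ∂_2, so H_1 = Z^3.

As a check, the Euler characteristic is 7 − 9 = -2, which agrees with 1 − 3 = -2.
(K is a triangulation of a wedge of 3 circles.)

H_0 = Z,  H_1 = Z^3.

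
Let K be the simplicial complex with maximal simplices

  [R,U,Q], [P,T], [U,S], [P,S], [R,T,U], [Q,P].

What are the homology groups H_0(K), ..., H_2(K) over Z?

H_0 ≅ Z,  H_1 ≅ Z^2,  H_2 = 0.

We work with the vertex ordering P < Q < R < S < T < U. The simplices of K, each written with vertices in increasing order, are:

  0-simplices (6): P, Q, R, S, T, U
  1-simplices (9): PQ, PS, PT, QR, QU, RT, RU, SU, TU
  2-simplices (2): QRU, RTU

Hence C_0 ≅ Z^6, C_1 ≅ Z^9, C_2 ≅ Z^2.

∂_1: C_1 → C_0 sends each edge [p,q] (with p < q) to q − p. For instance
  ∂RU = U − R.
This gives a 6×9 integer matrix of rank 5; reducing to Smith normal form yields diagonal entries (1,1,1,1,1).

Boundary ∂_2: C_2 → C_1 acts by ∂[p,q,r] = [q,r] − [p,r] + [p,q]. For instance
  ∂QRU = RU − QU + QR,
  ∂RTU = TU − RU + RT.
As a 9×2 matrix over Z this has rank 2, with invariant factors (1,1).

From H_k ≅ ker(∂_k) / im(∂_{k+1}) we obtain:

  H_0: rank C_0 − rank ∂_1 = 6 − 5 = 1, and the invariant factors of ∂_1 are all 1, so H_0 = Z.
  H_1: rank ker ∂_1 − rank ∂_2 = (9 − 5) − 2 = 2, and the invariant factors of ∂_2 are all 1, so H_1 = Z^2.
  H_2: rank ker ∂_2 − rank ∂_3 = (2 − 2) − 0 = 0, and there is no ∂_3, so H_2 = 0.

As a check, the Euler characteristic is 6 − 9 + 2 = -1, which agrees with 1 − 2 + 0 = -1.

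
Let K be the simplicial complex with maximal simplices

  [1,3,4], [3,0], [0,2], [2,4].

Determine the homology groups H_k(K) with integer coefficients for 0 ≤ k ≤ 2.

H_0 = Z,  H_1 = Z,  H_2 = 0.

Fix the vertex order 0 < 1 < 2 < 3 < 4 and write every simplex with vertices in increasing order. Then dim K = 2 and the simplices of K are:

  0-simplices (5): [0], [1], [2], [3], [4]
  1-simplices (6): [0,2], [0,3], [1,3], [1,4], [2,4], [3,4]
  2-simplices (1): [1,3,4]

giving chain groups C_0 ≅ Z^5, C_1 ≅ Z^6, C_2 ≅ Z^1.

Boundary ∂_1: C_1 → C_0 sends each edge [p,q] (with p < q) to q − p. For instance
  ∂[1,4] = [4] − [1].
The 5×6 boundary matrix has rank 4 and Smith normal form diag(1,1,1,1).

The boundary map ∂_2: C_2 → C_1 sends each 2-simplex [p,q,r] to [q,r] − [p,r] + [p,q]. For instance
  ∂[1,3,4] = [3,4] − [1,4] + [1,3].
This gives a 6×1 integer matrix of rank 1; reducing to Smith normal form yields diagonal entries (1).

Now H_k = ker ∂_k / im ∂_{k+1}, so:

  H_0: rank C_0 − rank ∂_1 = 5 − 4 = 1, and the invariant factors of ∂_1 are all 1, so H_0 ≅ Z.
  H_1: rank ker ∂_1 − rank ∂_2 = (6 − 4) − 1 = 1, and the invariant factors of ∂_2 are all 1, so H_1 ≅ Z.
  H_2: rank ker ∂_2 − rank ∂_3 = (1 − 1) − 0 = 0, and there is no ∂_3, so H_2 ≅ 0.

As a check, the Euler characteristic is 5 − 6 + 1 = 0, which agrees with 1 − 1 + 0 = 0.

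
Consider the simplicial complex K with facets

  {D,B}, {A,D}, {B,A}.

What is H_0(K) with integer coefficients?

We work with the vertex ordering A < B < D. The simplices of K, each written with vertices in increasing order, are:

  0-simplices (3): A, B, D
  1-simplices (3): AB, AD, BD

giving chain groups C_0 ≅ Z^3, C_1 ≅ Z^3.

Boundary ∂_1: C_1 → C_0 sends each edge [p,q] (with p < q) to q − p. For instance
  ∂AD = D − A.
This gives a 3×3 integer matrix of rank 2; reducing to Smith normal form yields diagonal entries (1,1).

From H_k ≅ ker(∂_k) / im(∂_{k+1}) we obtain:

  H_0: rank C_0 − rank ∂_1 = 3 − 2 = 1, and the invariant factors of ∂_1 are all 1, so H_0 = Z.

H_0 ≅ Z.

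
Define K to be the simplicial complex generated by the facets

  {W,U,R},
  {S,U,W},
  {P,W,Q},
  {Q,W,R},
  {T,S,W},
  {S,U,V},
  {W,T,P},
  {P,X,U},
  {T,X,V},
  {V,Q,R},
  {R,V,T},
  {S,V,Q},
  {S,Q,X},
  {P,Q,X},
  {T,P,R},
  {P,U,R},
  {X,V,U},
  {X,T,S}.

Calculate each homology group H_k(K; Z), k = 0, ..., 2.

H_0 = Z,  H_1 = Z ⊕ Z_2,  H_2 = 0.

Take the total order P < Q < R < S < T < U < V < W < X on the vertex set. Then K (dimension 2) consists of the simplices:

  0-simplices (9): P, Q, R, S, T, U, V, W, X
  1-simplices (27): PQ, PR, PT, PU, PW, PX, QR, QS, QV, QW, QX, RT, RU, RV, RW, ST, SU, SV, SW, SX, TV, TW, TX, UV, UW, UX, VX
  2-simplices (18): PQW, PQX, PRT, PRU, PTW, PUX, QRV, QRW, QSV, QSX, RTV, RUW, STW, STX, SUV, SUW, TVX, UVX

Hence C_0 ≅ Z^9, C_1 ≅ Z^27, C_2 ≅ Z^18.

The boundary map ∂_1: C_1 → C_0 is given by ∂[p,q] = [q] − [p]. For instance
  ∂UW = W − U.
This gives a 9×27 integer matrix of rank 8; reducing to Smith normal form yields diagonal entries (1,1,1,1,1,1,1,1).

Boundary ∂_2: C_2 → C_1 acts by ∂[p,q,r] = [q,r] − [p,r] + [p,q]. For instance
  ∂PRT = RT − PT + PR,
  ∂UVX = VX − UX + UV.
This gives a 27×18 integer matrix of rank 18; reducing to Smith normal form yields diagonal entries (1,1,1,1,1,1,1,1,1,1,1,1,1,1,1,1,1,2).

Reading off H_k = ker ∂_k / im ∂_{k+1}:

  H_0: rank C_0 − rank ∂_1 = 9 − 8 = 1, and the invariant factors of ∂_1 are all 1, so H_0 = Z.
  H_1: rank ker ∂_1 − rank ∂_2 = (27 − 8) − 18 = 1, and ∂_2 has invariant factor 2 > 1, so H_1 = Z ⊕ Z_2.
  H_2: rank ker ∂_2 − rank ∂_3 = (18 − 18) − 0 = 0, and there is no ∂_3, so H_2 = 0.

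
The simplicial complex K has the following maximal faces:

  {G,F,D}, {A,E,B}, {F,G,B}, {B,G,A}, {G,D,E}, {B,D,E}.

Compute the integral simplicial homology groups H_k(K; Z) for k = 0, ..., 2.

H_0 = Z,  H_1 = Z,  H_2 = 0.

Fix the vertex order A < B < D < E < F < G and write every simplex with vertices in increasing order. Then dim K = 2 and the simplices of K are:

  0-simplices (6): A, B, D, E, F, G
  1-simplices (12): AB, AE, AG, BD, BE, BF, BG, DE, DF, DG, EG, FG
  2-simplices (6): ABE, ABG, BDE, BFG, DEG, DFG

giving chain groups C_0 ≅ Z^6, C_1 ≅ Z^12, C_2 ≅ Z^6.

The boundary map ∂_1: C_1 → C_0 sends each edge [p,q] (with p < q) to q − p.
This gives a 6×12 integer matrix of rank 5; reducing to Smith normal form yields diagonal entries (1,1,1,1,1).

The boundary map ∂_2: C_2 → C_1 maps a triangle to the signed sum of its edges. For instance
  ∂DFG = FG − DG + DF,
  ∂DEG = EG − DG + DE.
As a 12×6 matrix over Z this has rank 6, with invariant factors (1,1,1,1,1,1).

Reading off H_k = ker ∂_k / im ∂_{k+1}:

  H_0: rank C_0 − rank ∂_1 = 6 − 5 = 1, and the invariant factors of ∂_1 are all 1, so H_0 ≅ Z.
  H_1: rank ker ∂_1 − rank ∂_2 = (12 − 5) − 6 = 1, and the invariant factors of ∂_2 are all 1, so H_1 ≅ Z.
  H_2: rank ker ∂_2 − rank ∂_3 = (6 − 6) − 0 = 0, and there is no ∂_3, so H_2 ≅ 0.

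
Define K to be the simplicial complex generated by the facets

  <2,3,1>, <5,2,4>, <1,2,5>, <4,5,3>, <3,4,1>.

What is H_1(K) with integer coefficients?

H_1 = Z.

Order the vertices as 1 < 2 < 3 < 4 < 5. Listing each simplex with vertices in this order, K has dimension 2 with simplices:

  0-simplices (5): [1], [2], [3], [4], [5]
  1-simplices (10): [1,2], [1,3], [1,4], [1,5], [2,3], [2,4], [2,5], [3,4], [3,5], [4,5]
  2-simplices (5): [1,2,3], [1,2,5], [1,3,4], [2,4,5], [3,4,5]

giving chain groups C_0 ≅ Z^5, C_1 ≅ Z^10, C_2 ≅ Z^5.

Boundary ∂_1: C_1 → C_0 maps an edge to its endpoints' difference, ∂[p,q] = q − p. For instance
  ∂[1,2] = [2] − [1].
The resulting 5×10 matrix has rank 4, and its Smith normal form has invariant factors (1,1,1,1).

∂_2: C_2 → C_1 maps a triangle to the signed sum of its edges. For instance
  ∂[2,4,5] = [4,5] − [2,5] + [2,4],
  ∂[1,2,3] = [2,3] − [1,3] + [1,2].
As a 10×5 matrix over Z this has rank 5, with invariant factors (1,1,1,1,1).

Computing H_k = (kernel of ∂_k) / (image of ∂_{k+1}):

  H_1: rank ker ∂_1 − rank ∂_2 = (10 − 4) − 5 = 1, and the invariant factors of ∂_2 are all 1, so H_1 ≅ Z.

(K is a triangulation of the Möbius band.)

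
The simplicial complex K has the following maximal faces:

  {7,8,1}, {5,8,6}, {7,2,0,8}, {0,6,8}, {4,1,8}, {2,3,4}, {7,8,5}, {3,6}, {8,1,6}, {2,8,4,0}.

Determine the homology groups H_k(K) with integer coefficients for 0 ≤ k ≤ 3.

H_0 = Z,  H_1 = Z,  H_2 = 0,  H_3 = 0.

K has 9 vertices, 21 edges, 14 triangles, 2 3-simplices.
rank ∂_0 = 0, rank ∂_1 = 8 ⇒ b_0 = 9 − 0 − 8 = 1; all invariant factors of ∂_1 are 1 so no torsion. So H_0 = Z.
rank ∂_1 = 8, rank ∂_2 = 12 ⇒ b_1 = 21 − 8 − 12 = 1; all invariant factors of ∂_2 are 1 so no torsion. So H_1 = Z.
rank ∂_2 = 12, rank ∂_3 = 2 ⇒ b_2 = 14 − 12 − 2 = 0; all invariant factors of ∂_3 are 1 so no torsion. So H_2 = 0.
rank ∂_3 = 2, rank ∂_4 = 0 ⇒ b_3 = 2 − 2 − 0 = 0. So H_3 = 0.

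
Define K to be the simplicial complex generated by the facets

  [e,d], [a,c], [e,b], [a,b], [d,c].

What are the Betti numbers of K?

Order the vertices as a < b < c < d < e. Listing each simplex with vertices in this order, K has dimension 1 with simplices:

  0-simplices (5): a, b, c, d, e
  1-simplices (5): ab, ac, be, cd, de

so the chain groups are C_0 ≅ Z^5, C_1 ≅ Z^5.

Boundary ∂_1: C_1 → C_0 sends each edge [p,q] (with p < q) to q − p. For instance
  ∂be = e − b.
The resulting 5×5 matrix has rank 4, and its Smith normal form has invariant factors (1,1,1,1).

Computing H_k = (kernel of ∂_k) / (image of ∂_{k+1}):

  H_0: rank C_0 − rank ∂_1 = 5 − 4 = 1, and the invariant factors of ∂_1 are all 1, so H_0 = Z.
  H_1: rank ker ∂_1 − rank ∂_2 = (5 − 4) − 0 = 1, and there is no ∂_2, so H_1 = Z.

As a check, the Euler characteristic is 5 − 5 = 0, which agrees with 1 − 1 = 0.
(K is a triangulation of the circle S^1.)

Hence the Betti numbers are b_0 = 1, b_1 = 1.

b_0 = 1, b_1 = 1.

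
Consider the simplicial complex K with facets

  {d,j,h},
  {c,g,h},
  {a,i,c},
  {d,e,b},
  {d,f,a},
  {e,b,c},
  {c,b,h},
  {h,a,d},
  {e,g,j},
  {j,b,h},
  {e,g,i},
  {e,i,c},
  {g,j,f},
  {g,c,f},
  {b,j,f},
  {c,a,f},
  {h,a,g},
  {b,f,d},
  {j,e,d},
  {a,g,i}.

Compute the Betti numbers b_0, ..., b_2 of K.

b_0 = 1, b_1 = 1, b_2 = 0.

Take the total order a < b < c < d < e < f < g < h < i < j on the vertex set. Then K (dimension 2) consists of the simplices:

  0-simplices (10): a, b, c, d, e, f, g, h, i, j
  1-simplices (30): ac, ad, af, ag, ah, ai, bc, bd, be, bf, bh, bj, ce, cf, cg, ch, ci, de, df, dh, dj, eg, ei, ej, fg, fj, gh, gi, gj, hj
  2-simplices (20): acf, aci, adf, adh, agh, agi, bce, bch, bde, bdf, bfj, bhj, cei, cfg, cgh, dej, dhj, egi, egj, fgj

giving chain groups C_0 ≅ Z^10, C_1 ≅ Z^30, C_2 ≅ Z^20.

Boundary ∂_1: C_1 → C_0 maps an edge to its endpoints' difference, ∂[p,q] = q − p.
As a 10×30 matrix over Z this has rank 9, with invariant factors (1,1,1,1,1,1,1,1,1).

∂_2: C_2 → C_1 acts by ∂[p,q,r] = [q,r] − [p,r] + [p,q]. For instance
  ∂aci = ci − ai + ac,
  ∂agi = gi − ai + ag.
The 30×20 boundary matrix has rank 20 and Smith normal form diag(1,1,1,1,1,1,1,1,1,1,1,1,1,1,1,1,1,1,1,2).

Computing H_k = (kernel of ∂_k) / (image of ∂_{k+1}):

  H_0: rank C_0 − rank ∂_1 = 10 − 9 = 1, and the invariant factors of ∂_1 are all 1, so H_0 ≅ Z.
  H_1: rank ker ∂_1 − rank ∂_2 = (30 − 9) − 20 = 1, and ∂_2 has invariant factor 2 > 1, so H_1 ≅ Z ⊕ Z/2.
  H_2: rank ker ∂_2 − rank ∂_3 = (20 − 20) − 0 = 0, and there is no ∂_3, so H_2 ≅ 0.

(K is a triangulation of the Klein bottle.)

Hence the Betti numbers are b_0 = 1, b_1 = 1, b_2 = 0.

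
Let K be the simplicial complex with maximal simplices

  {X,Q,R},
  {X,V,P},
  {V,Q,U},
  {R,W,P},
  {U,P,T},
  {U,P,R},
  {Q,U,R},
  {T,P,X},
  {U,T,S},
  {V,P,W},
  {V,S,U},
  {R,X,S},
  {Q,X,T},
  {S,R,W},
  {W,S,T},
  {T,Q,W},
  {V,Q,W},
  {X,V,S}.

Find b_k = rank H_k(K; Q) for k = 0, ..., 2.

Take the total order P < Q < R < S < T < U < V < W < X on the vertex set. Then K (dimension 2) consists of the simplices:

  0-simplices (9): P, Q, R, S, T, U, V, W, X
  1-simplices (27): PR, PT, PU, PV, PW, PX, QR, QT, QU, QV, QW, QX, RS, RU, RW, RX, ST, SU, SV, SW, SX, TU, TW, TX, UV, VW, VX
  2-simplices (18): PRU, PRW, PTU, PTX, PVW, PVX, QRU, QRX, QTW, QTX, QUV, QVW, RSW, RSX, STU, STW, SUV, SVX

so the chain groups are C_0 ≅ Z^9, C_1 ≅ Z^27, C_2 ≅ Z^18.

Boundary ∂_1: C_1 → C_0 is given by ∂[p,q] = [q] − [p].
This gives a 9×27 integer matrix of rank 8; reducing to Smith normal form yields diagonal entries (1,1,1,1,1,1,1,1).

The boundary map ∂_2: C_2 → C_1 sends each 2-simplex [p,q,r] to [q,r] − [p,r] + [p,q]. For instance
  ∂QRX = RX − QX + QR,
  ∂STW = TW − SW + ST.
This gives a 27×18 integer matrix of rank 17; reducing to Smith normal form yields diagonal entries (1,1,1,1,1,1,1,1,1,1,1,1,1,1,1,1,1).

Now H_k = ker ∂_k / im ∂_{k+1}, so:

  H_0: rank C_0 − rank ∂_1 = 9 − 8 = 1, and the invariant factors of ∂_1 are all 1, so H_0 ≅ Z.
  H_1: rank ker ∂_1 − rank ∂_2 = (27 − 8) − 17 = 2, and the invariant factors of ∂_2 are all 1, so H_1 ≅ Z^2.
  H_2: rank ker ∂_2 − rank ∂_3 = (18 − 17) − 0 = 1, and there is no ∂_3, so H_2 ≅ Z.

Hence the Betti numbers are b_0 = 1, b_1 = 2, b_2 = 1.

b_0 = 1, b_1 = 2, b_2 = 1.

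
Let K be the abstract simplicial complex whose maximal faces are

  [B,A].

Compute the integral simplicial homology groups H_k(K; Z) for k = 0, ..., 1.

H_0 = Z,  H_1 = 0.

Order the vertices as A < B. Listing each simplex with vertices in this order, K has dimension 1 with simplices:

  0-simplices (2): A, B
  1-simplices (1): AB

giving chain groups C_0 ≅ Z^2, C_1 ≅ Z^1.

The boundary map ∂_1: C_1 → C_0 is given by ∂[p,q] = [q] − [p]. For instance
  ∂AB = B − A.
This gives a 2×1 integer matrix of rank 1; reducing to Smith normal form yields diagonal entries (1).

Computing H_k = (kernel of ∂_k) / (image of ∂_{k+1}):

  H_0: rank C_0 − rank ∂_1 = 2 − 1 = 1, and the invariant factors of ∂_1 are all 1, so H_0 ≅ Z.
  H_1: rank ker ∂_1 − rank ∂_2 = (1 − 1) − 0 = 0, and there is no ∂_2, so H_1 ≅ 0.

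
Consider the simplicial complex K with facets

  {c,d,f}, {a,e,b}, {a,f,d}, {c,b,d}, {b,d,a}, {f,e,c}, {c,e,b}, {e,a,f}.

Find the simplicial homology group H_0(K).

Take the total order a < b < c < d < e < f on the vertex set. Then K (dimension 2) consists of the simplices:

  0-simplices (6): a, b, c, d, e, f
  1-simplices (12): ab, ad, ae, af, bc, bd, be, cd, ce, cf, df, ef
  2-simplices (8): abd, abe, adf, aef, bcd, bce, cdf, cef

so the chain groups are C_0 ≅ Z^6, C_1 ≅ Z^12, C_2 ≅ Z^8.

Boundary ∂_1: C_1 → C_0 sends each edge [p,q] (with p < q) to q − p. For instance
  ∂ae = e − a.
The resulting 6×12 matrix has rank 5, and its Smith normal form has invariant factors (1,1,1,1,1).

∂_2: C_2 → C_1 sends each 2-simplex [p,q,r] to [q,r] − [p,r] + [p,q]. For instance
  ∂cdf = df − cf + cd,
  ∂adf = df − af + ad.
This gives a 12×8 integer matrix of rank 7; reducing to Smith normal form yields diagonal entries (1,1,1,1,1,1,1).

Computing H_k = (kernel of ∂_k) / (image of ∂_{k+1}):

  H_0: rank C_0 − rank ∂_1 = 6 − 5 = 1, and the invariant factors of ∂_1 are all 1, so H_0 ≅ Z.

(K is a triangulation of the 2-sphere S^2.)

H_0 = Z.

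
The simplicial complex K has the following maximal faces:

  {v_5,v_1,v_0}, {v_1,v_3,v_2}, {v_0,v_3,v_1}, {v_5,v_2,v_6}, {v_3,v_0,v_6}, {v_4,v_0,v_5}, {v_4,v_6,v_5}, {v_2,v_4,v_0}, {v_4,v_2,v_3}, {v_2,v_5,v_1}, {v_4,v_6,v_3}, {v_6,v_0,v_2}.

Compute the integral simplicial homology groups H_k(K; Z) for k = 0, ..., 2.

We work with the vertex ordering v_0 < v_1 < v_2 < v_3 < v_4 < v_5 < v_6. The simplices of K, each written with vertices in increasing order, are:

  0-simplices (7): [v_0], [v_1], [v_2], [v_3], [v_4], [v_5], [v_6]
  1-simplices (18): (18 of them)
  2-simplices (12): (12 of them)

giving chain groups C_0 ≅ Z^7, C_1 ≅ Z^18, C_2 ≅ Z^12.

∂_1: C_1 → C_0 maps an edge to its endpoints' difference, ∂[p,q] = q − p.
This gives a 7×18 integer matrix of rank 6; reducing to Smith normal form yields diagonal entries (1,1,1,1,1,1).

∂_2: C_2 → C_1 acts by ∂[p,q,r] = [q,r] − [p,r] + [p,q]. For instance
  ∂[v_0,v_1,v_3] = [v_1,v_3] − [v_0,v_3] + [v_0,v_1],
  ∂[v_0,v_3,v_6] = [v_3,v_6] − [v_0,v_6] + [v_0,v_3].
The 18×12 boundary matrix has rank 12 and Smith normal form diag(1,1,1,1,1,1,1,1,1,1,1,2).

Reading off H_k = ker ∂_k / im ∂_{k+1}:

  H_0: rank C_0 − rank ∂_1 = 7 − 6 = 1, and the invariant factors of ∂_1 are all 1, so H_0 = Z.
  H_1: rank ker ∂_1 − rank ∂_2 = (18 − 6) − 12 = 0, and ∂_2 has invariant factor 2 > 1, so H_1 = Z/2.
  H_2: rank ker ∂_2 − rank ∂_3 = (12 − 12) − 0 = 0, and there is no ∂_3, so H_2 = 0.

As a check, the Euler characteristic is 7 − 18 + 12 = 1, which agrees with 1 − 0 + 0 = 1.
(K is a triangulation of the real projective plane RP^2.)

H_0 ≅ Z,  H_1 ≅ Z/2,  H_2 = 0.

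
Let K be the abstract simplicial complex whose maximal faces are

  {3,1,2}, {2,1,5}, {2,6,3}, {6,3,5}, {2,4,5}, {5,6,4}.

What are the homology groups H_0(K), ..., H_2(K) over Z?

H_0 ≅ Z,  H_1 ≅ Z,  H_2 = 0.

Order the vertices as 1 < 2 < 3 < 4 < 5 < 6. Listing each simplex with vertices in this order, K has dimension 2 with simplices:

  0-simplices (6): [1], [2], [3], [4], [5], [6]
  1-simplices (12): [1,2], [1,3], [1,5], [2,3], [2,4], [2,5], [2,6], [3,5], [3,6], [4,5], [4,6], [5,6]
  2-simplices (6): [1,2,3], [1,2,5], [2,3,6], [2,4,5], [3,5,6], [4,5,6]

so the chain groups are C_0 ≅ Z^6, C_1 ≅ Z^12, C_2 ≅ Z^6.

Boundary ∂_1: C_1 → C_0 maps an edge to its endpoints' difference, ∂[p,q] = q − p.
The resulting 6×12 matrix has rank 5, and its Smith normal form has invariant factors (1,1,1,1,1).

The boundary map ∂_2: C_2 → C_1 sends each 2-simplex [p,q,r] to [q,r] − [p,r] + [p,q]. For instance
  ∂[3,5,6] = [5,6] − [3,6] + [3,5],
  ∂[4,5,6] = [5,6] − [4,6] + [4,5].
The resulting 12×6 matrix has rank 6, and its Smith normal form has invariant factors (1,1,1,1,1,1).

Computing H_k = (kernel of ∂_k) / (image of ∂_{k+1}):

  H_0: rank C_0 − rank ∂_1 = 6 − 5 = 1, and the invariant factors of ∂_1 are all 1, so H_0 ≅ Z.
  H_1: rank ker ∂_1 − rank ∂_2 = (12 − 5) − 6 = 1, and the invariant factors of ∂_2 are all 1, so H_1 ≅ Z.
  H_2: rank ker ∂_2 − rank ∂_3 = (6 − 6) − 0 = 0, and there is no ∂_3, so H_2 ≅ 0.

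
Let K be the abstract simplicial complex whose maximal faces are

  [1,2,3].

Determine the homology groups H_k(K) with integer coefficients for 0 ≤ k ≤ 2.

H_0 = Z,  H_1 = 0,  H_2 = 0.

We work with the vertex ordering 1 < 2 < 3. The simplices of K, each written with vertices in increasing order, are:

  0-simplices (3): [1], [2], [3]
  1-simplices (3): [1,2], [1,3], [2,3]
  2-simplices (1): [1,2,3]

giving chain groups C_0 ≅ Z^3, C_1 ≅ Z^3, C_2 ≅ Z^1.

∂_1: C_1 → C_0 sends each edge [p,q] (with p < q) to q − p.
The 3×3 boundary matrix has rank 2 and Smith normal form diag(1,1).

Boundary ∂_2: C_2 → C_1 maps a triangle to the signed sum of its edges. For instance
  ∂[1,2,3] = [2,3] − [1,3] + [1,2].
The 3×1 boundary matrix has rank 1 and Smith normal form diag(1).

From H_k ≅ ker(∂_k) / im(∂_{k+1}) we obtain:

  H_0: rank C_0 − rank ∂_1 = 3 − 2 = 1, and the invariant factors of ∂_1 are all 1, so H_0 ≅ Z.
  H_1: rank ker ∂_1 − rank ∂_2 = (3 − 2) − 1 = 0, and the invariant factors of ∂_2 are all 1, so H_1 ≅ 0.
  H_2: rank ker ∂_2 − rank ∂_3 = (1 − 1) − 0 = 0, and there is no ∂_3, so H_2 ≅ 0.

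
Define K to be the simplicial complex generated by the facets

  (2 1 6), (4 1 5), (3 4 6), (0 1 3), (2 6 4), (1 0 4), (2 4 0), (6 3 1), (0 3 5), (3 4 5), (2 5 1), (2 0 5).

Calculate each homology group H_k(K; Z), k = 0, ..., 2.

Take the total order 0 < 1 < 2 < 3 < 4 < 5 < 6 on the vertex set. Then K (dimension 2) consists of the simplices:

  0-simplices (7): [0], [1], [2], [3], [4], [5], [6]
  1-simplices (18): [0,1], [0,2], [0,3], [0,4], [0,5], [1,2], [1,3], [1,4], [1,5], [1,6], [2,4], [2,5], [2,6], [3,4], [3,5], [3,6], [4,5], [4,6]
  2-simplices (12): [0,1,3], [0,1,4], [0,2,4], [0,2,5], [0,3,5], [1,2,5], [1,2,6], [1,3,6], [1,4,5], [2,4,6], [3,4,5], [3,4,6]

so the chain groups are C_0 ≅ Z^7, C_1 ≅ Z^18, C_2 ≅ Z^12.

Boundary ∂_1: C_1 → C_0 is given by ∂[p,q] = [q] − [p].
As a 7×18 matrix over Z this has rank 6, with invariant factors (1,1,1,1,1,1).

The boundary map ∂_2: C_2 → C_1 acts by ∂[p,q,r] = [q,r] − [p,r] + [p,q]. For instance
  ∂[0,3,5] = [3,5] − [0,5] + [0,3],
  ∂[0,2,4] = [2,4] − [0,4] + [0,2].
The 18×12 boundary matrix has rank 12 and Smith normal form diag(1,1,1,1,1,1,1,1,1,1,1,2).

Computing H_k = (kernel of ∂_k) / (image of ∂_{k+1}):

  H_0: rank C_0 − rank ∂_1 = 7 − 6 = 1, and the invariant factors of ∂_1 are all 1, so H_0 = Z.
  H_1: rank ker ∂_1 − rank ∂_2 = (18 − 6) − 12 = 0, and ∂_2 has invariant factor 2 > 1, so H_1 = Z/2.
  H_2: rank ker ∂_2 − rank ∂_3 = (12 − 12) − 0 = 0, and there is no ∂_3, so H_2 = 0.

(K is a triangulation of the real projective plane RP^2.)

H_0 ≅ Z,  H_1 ≅ Z/2,  H_2 = 0.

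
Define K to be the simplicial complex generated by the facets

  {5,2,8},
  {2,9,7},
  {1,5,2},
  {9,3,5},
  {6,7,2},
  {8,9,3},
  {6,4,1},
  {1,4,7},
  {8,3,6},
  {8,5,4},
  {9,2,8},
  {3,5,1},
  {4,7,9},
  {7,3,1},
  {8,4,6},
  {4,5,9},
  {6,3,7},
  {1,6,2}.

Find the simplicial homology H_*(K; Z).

H_0 ≅ Z,  H_1 ≅ Z ⊕ Z/2Z,  H_2 = 0.

Order the vertices as 1 < 2 < 3 < 4 < 5 < 6 < 7 < 8 < 9. Listing each simplex with vertices in this order, K has dimension 2 with simplices:

  0-simplices (9): [1], [2], [3], [4], [5], [6], [7], [8], [9]
  1-simplices (27): (27 of them)
  2-simplices (18): [1,2,5], [1,2,6], [1,3,5], [1,3,7], [1,4,6], [1,4,7], [2,5,8], [2,6,7], [2,7,9], [2,8,9], [3,5,9], [3,6,7], [3,6,8], [3,8,9], [4,5,8], [4,5,9], [4,6,8], [4,7,9]

giving chain groups C_0 ≅ Z^9, C_1 ≅ Z^27, C_2 ≅ Z^18.

The boundary map ∂_1: C_1 → C_0 sends each edge [p,q] (with p < q) to q − p.
As a 9×27 matrix over Z this has rank 8, with invariant factors (1,1,1,1,1,1,1,1).

∂_2: C_2 → C_1 sends each 2-simplex [p,q,r] to [q,r] − [p,r] + [p,q]. For instance
  ∂[3,6,7] = [6,7] − [3,7] + [3,6],
  ∂[1,4,7] = [4,7] − [1,7] + [1,4].
This gives a 27×18 integer matrix of rank 18; reducing to Smith normal form yields diagonal entries (1,1,1,1,1,1,1,1,1,1,1,1,1,1,1,1,1,2).

Reading off H_k = ker ∂_k / im ∂_{k+1}:

  H_0: rank C_0 − rank ∂_1 = 9 − 8 = 1, and the invariant factors of ∂_1 are all 1, so H_0 ≅ Z.
  H_1: rank ker ∂_1 − rank ∂_2 = (27 − 8) − 18 = 1, and ∂_2 has invariant factor 2 > 1, so H_1 ≅ Z ⊕ Z/2Z.
  H_2: rank ker ∂_2 − rank ∂_3 = (18 − 18) − 0 = 0, and there is no ∂_3, so H_2 ≅ 0.

As a check, the Euler characteristic is 9 − 27 + 18 = 0, which agrees with 1 − 1 + 0 = 0.
(K is a triangulation of the Klein bottle.)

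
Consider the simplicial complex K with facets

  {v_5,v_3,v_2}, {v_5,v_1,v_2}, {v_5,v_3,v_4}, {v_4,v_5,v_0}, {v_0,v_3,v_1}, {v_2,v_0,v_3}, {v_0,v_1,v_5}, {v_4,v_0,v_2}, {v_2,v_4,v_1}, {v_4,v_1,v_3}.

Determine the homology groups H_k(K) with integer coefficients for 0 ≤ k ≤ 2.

H_0 = Z,  H_1 = Z/2,  H_2 = 0.

Take the total order v_0 < v_1 < v_2 < v_3 < v_4 < v_5 on the vertex set. Then K (dimension 2) consists of the simplices:

  0-simplices (6): [v_0], [v_1], [v_2], [v_3], [v_4], [v_5]
  1-simplices (15): (15 of them)
  2-simplices (10): [v_0,v_1,v_3], [v_0,v_1,v_5], [v_0,v_2,v_3], [v_0,v_2,v_4], [v_0,v_4,v_5], [v_1,v_2,v_4], [v_1,v_2,v_5], [v_1,v_3,v_4], [v_2,v_3,v_5], [v_3,v_4,v_5]

so the chain groups are C_0 ≅ Z^6, C_1 ≅ Z^15, C_2 ≅ Z^10.

∂_1: C_1 → C_0 maps an edge to its endpoints' difference, ∂[p,q] = q − p.
This gives a 6×15 integer matrix of rank 5; reducing to Smith normal form yields diagonal entries (1,1,1,1,1).

The boundary map ∂_2: C_2 → C_1 acts by ∂[p,q,r] = [q,r] − [p,r] + [p,q]. For instance
  ∂[v_0,v_1,v_3] = [v_1,v_3] − [v_0,v_3] + [v_0,v_1],
  ∂[v_1,v_2,v_5] = [v_2,v_5] − [v_1,v_5] + [v_1,v_2].
The 15×10 boundary matrix has rank 10 and Smith normal form diag(1,1,1,1,1,1,1,1,1,2).

Reading off H_k = ker ∂_k / im ∂_{k+1}:

  H_0: rank C_0 − rank ∂_1 = 6 − 5 = 1, and the invariant factors of ∂_1 are all 1, so H_0 ≅ Z.
  H_1: rank ker ∂_1 − rank ∂_2 = (15 − 5) − 10 = 0, and ∂_2 has invariant factor 2 > 1, so H_1 ≅ Z/2.
  H_2: rank ker ∂_2 − rank ∂_3 = (10 − 10) − 0 = 0, and there is no ∂_3, so H_2 ≅ 0.

As a check, the Euler characteristic is 6 − 15 + 10 = 1, which agrees with 1 − 0 + 0 = 1.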